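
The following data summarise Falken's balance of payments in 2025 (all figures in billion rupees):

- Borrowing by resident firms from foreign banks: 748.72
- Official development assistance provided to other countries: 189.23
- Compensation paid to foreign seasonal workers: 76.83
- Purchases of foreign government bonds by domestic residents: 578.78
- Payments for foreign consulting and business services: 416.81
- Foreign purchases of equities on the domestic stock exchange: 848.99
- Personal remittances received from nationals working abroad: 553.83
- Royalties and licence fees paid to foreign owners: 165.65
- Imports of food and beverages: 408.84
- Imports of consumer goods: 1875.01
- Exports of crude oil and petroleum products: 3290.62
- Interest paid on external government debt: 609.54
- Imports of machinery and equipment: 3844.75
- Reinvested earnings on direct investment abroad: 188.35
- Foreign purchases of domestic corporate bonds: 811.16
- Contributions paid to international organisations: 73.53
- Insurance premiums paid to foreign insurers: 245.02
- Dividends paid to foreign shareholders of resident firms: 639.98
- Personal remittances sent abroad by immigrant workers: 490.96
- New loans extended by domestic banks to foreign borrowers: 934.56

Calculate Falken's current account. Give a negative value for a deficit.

Goods: -1875.01 - 3844.75 - 408.84 + 3290.62 = -2837.98
Services: -165.65 - 416.81 - 245.02 = -827.48
Primary income: 188.35 - 76.83 - 609.54 - 639.98 = -1138.00
Secondary income: 553.83 - 73.53 - 490.96 - 189.23 = -199.89
Current account = (-2837.98) + (-827.48) + (-1138.00) + (-199.89) = -5003.35
(Excluded from the current account — financial account: borrowing by resident firms from foreign banks 748.72, purchases of foreign government bonds by domestic residents 578.78, foreign purchases of equities on the domestic stock exchange 848.99, foreign purchases of domestic corporate bonds 811.16, new loans extended by domestic banks to foreign borrowers 934.56.)

-5003.35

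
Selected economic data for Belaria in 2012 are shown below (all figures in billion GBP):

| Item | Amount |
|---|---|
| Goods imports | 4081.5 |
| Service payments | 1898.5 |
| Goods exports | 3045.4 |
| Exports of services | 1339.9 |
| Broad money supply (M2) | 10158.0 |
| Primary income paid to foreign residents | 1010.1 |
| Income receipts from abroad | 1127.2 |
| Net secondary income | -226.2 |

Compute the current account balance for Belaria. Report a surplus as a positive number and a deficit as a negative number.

Goods balance = 3045.4 - 4081.5 = -1036.1
Services balance = 1339.9 - 1898.5 = -558.6
Trade balance (goods + services) = -1036.1 + (-558.6) = -1594.7
Net primary income = 1127.2 - 1010.1 = 117.1
Net secondary income = -226.2
Current account = -1594.7 + 117.1 + (-226.2) = -1703.8

-1703.8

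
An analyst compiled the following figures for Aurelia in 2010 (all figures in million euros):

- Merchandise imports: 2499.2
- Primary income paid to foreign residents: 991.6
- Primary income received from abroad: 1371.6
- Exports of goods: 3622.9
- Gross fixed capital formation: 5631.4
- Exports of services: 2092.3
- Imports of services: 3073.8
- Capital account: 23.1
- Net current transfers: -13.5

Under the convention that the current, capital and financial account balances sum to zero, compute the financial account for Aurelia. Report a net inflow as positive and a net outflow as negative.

Goods balance = 3622.9 - 2499.2 = 1123.7
Services balance = 2092.3 - 3073.8 = -981.5
Trade balance (goods + services) = 1123.7 + (-981.5) = 142.2
Net primary income = 1371.6 - 991.6 = 380.0
Net secondary income = -13.5
Current account = 142.2 + 380.0 + (-13.5) = 508.7
Financial account = -(508.7 + 23.1) = -531.8

-531.8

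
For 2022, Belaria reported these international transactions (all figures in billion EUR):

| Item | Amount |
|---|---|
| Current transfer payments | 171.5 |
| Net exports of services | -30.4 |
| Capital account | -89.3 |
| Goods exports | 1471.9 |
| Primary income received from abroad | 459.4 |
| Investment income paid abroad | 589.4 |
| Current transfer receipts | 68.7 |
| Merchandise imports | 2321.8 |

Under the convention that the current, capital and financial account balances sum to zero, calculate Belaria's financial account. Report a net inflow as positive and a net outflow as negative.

1202.4

Goods balance = 1471.9 - 2321.8 = -849.9
Services balance = -30.4
Trade balance (goods + services) = -849.9 + (-30.4) = -880.3
Net primary income = 459.4 - 589.4 = -130.0
Net secondary income = 68.7 - 171.5 = -102.8
Current account = -880.3 + (-130.0) + (-102.8) = -1113.1
Financial account = -(-1113.1 + (-89.3)) = 1202.4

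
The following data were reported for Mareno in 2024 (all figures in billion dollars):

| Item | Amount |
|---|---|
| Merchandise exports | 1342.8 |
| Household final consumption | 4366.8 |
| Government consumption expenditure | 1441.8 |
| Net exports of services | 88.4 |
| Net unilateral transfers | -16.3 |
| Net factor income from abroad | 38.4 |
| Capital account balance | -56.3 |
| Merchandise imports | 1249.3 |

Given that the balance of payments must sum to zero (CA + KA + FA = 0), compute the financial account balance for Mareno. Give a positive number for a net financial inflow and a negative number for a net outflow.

-147.7

Goods balance = 1342.8 - 1249.3 = 93.5
Services balance = 88.4
Trade balance (goods + services) = 93.5 + 88.4 = 181.9
Net primary income = 38.4
Net secondary income = -16.3
Current account = 181.9 + 38.4 + (-16.3) = 204.0
Financial account = -(204.0 + (-56.3)) = -147.7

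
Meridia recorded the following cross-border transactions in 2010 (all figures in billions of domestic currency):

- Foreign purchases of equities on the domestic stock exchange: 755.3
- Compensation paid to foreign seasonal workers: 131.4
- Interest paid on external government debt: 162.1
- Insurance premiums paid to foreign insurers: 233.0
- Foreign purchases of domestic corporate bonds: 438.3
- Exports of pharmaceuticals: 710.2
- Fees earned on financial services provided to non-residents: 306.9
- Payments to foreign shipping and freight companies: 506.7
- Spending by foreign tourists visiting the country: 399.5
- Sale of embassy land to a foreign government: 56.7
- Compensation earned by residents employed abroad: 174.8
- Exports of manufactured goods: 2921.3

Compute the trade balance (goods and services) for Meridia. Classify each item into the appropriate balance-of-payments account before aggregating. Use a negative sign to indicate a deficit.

3598.2

Goods: 2921.3 + 710.2 = 3631.5
Services: -233.0 + 399.5 + 306.9 - 506.7 = -33.3
Trade balance = 3631.5 + (-33.3) = 3598.2
(Excluded from the trade balance — financial account: foreign purchases of equities on the domestic stock exchange 755.3, foreign purchases of domestic corporate bonds 438.3; primary income: compensation paid to foreign seasonal workers 131.4, interest paid on external government debt 162.1, compensation earned by residents employed abroad 174.8; capital account: sale of embassy land to a foreign government 56.7.)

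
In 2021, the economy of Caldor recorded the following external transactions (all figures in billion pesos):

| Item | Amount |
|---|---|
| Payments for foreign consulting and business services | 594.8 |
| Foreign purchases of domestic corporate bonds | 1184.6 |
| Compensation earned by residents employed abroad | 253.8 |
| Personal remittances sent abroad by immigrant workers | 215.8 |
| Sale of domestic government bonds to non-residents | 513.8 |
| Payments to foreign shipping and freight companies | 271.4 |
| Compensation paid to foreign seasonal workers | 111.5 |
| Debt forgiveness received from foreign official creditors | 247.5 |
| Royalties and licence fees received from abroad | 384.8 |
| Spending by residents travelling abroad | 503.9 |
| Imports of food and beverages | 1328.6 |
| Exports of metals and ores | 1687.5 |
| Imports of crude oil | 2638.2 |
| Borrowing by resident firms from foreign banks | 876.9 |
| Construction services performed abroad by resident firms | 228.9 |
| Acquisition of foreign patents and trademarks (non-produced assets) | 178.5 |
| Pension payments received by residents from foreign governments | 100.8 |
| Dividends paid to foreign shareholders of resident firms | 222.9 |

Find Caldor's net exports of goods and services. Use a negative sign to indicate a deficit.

-3035.7

Goods: -1328.6 - 2638.2 + 1687.5 = -2279.3
Services: 228.9 + 384.8 - 594.8 - 503.9 - 271.4 = -756.4
Trade balance = -2279.3 + (-756.4) = -3035.7
(Excluded from the trade balance — financial account: foreign purchases of domestic corporate bonds 1184.6, sale of domestic government bonds to non-residents 513.8, borrowing by resident firms from foreign banks 876.9; primary income: compensation earned by residents employed abroad 253.8, compensation paid to foreign seasonal workers 111.5, dividends paid to foreign shareholders of resident firms 222.9; secondary income: personal remittances sent abroad by immigrant workers 215.8, pension payments received by residents from foreign governments 100.8; capital account: debt forgiveness received from foreign official creditors 247.5, acquisition of foreign patents and trademarks (non-produced assets) 178.5.)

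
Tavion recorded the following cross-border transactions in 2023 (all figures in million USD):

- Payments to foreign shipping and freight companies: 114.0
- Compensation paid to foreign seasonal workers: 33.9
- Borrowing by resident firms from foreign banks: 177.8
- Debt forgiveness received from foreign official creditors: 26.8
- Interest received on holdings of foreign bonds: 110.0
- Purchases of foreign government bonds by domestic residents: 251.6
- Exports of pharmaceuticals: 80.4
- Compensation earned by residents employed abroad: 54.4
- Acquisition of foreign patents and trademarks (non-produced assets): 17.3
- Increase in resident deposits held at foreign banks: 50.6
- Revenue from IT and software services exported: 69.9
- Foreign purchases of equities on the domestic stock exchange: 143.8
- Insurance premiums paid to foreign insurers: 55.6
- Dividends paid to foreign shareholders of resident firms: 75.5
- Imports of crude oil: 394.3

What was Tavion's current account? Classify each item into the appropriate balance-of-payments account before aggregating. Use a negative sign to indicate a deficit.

Goods: 80.4 - 394.3 = -313.9
Services: -114.0 + 69.9 - 55.6 = -99.7
Primary income: 54.4 + 110.0 - 75.5 - 33.9 = 55.0
Current account = (-313.9) + (-99.7) + 55.0 = -358.6
(Excluded from the current account — financial account: borrowing by resident firms from foreign banks 177.8, purchases of foreign government bonds by domestic residents 251.6, increase in resident deposits held at foreign banks 50.6, foreign purchases of equities on the domestic stock exchange 143.8; capital account: debt forgiveness received from foreign official creditors 26.8, acquisition of foreign patents and trademarks (non-produced assets) 17.3.)

-358.6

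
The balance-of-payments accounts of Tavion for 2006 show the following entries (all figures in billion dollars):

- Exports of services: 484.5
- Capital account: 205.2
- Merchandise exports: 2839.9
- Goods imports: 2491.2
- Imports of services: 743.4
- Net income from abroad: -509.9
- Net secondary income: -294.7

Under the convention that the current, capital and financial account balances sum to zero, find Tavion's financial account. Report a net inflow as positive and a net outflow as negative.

509.6

Goods balance = 2839.9 - 2491.2 = 348.7
Services balance = 484.5 - 743.4 = -258.9
Trade balance (goods + services) = 348.7 + (-258.9) = 89.8
Net primary income = -509.9
Net secondary income = -294.7
Current account = 89.8 + (-509.9) + (-294.7) = -714.8
Financial account = -(-714.8 + 205.2) = 509.6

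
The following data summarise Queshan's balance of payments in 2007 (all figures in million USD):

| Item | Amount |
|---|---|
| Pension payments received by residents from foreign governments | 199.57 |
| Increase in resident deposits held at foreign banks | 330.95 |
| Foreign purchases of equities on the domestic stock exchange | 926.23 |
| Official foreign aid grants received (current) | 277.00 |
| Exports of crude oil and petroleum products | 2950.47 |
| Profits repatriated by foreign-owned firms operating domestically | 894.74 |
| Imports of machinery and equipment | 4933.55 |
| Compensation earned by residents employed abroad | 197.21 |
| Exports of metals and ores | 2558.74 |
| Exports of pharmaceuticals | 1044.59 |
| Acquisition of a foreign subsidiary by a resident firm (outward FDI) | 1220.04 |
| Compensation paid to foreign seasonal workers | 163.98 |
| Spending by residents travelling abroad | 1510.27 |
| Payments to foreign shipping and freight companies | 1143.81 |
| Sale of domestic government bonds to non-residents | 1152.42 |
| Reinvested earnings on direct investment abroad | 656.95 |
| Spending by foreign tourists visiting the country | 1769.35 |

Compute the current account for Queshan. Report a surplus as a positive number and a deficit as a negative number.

Goods: -4933.55 + 2558.74 + 1044.59 + 2950.47 = 1620.25
Services: -1143.81 - 1510.27 + 1769.35 = -884.73
Primary income: 656.95 - 894.74 + 197.21 - 163.98 = -204.56
Secondary income: 277.00 + 199.57 = 476.57
Current account = 1620.25 + (-884.73) + (-204.56) + 476.57 = 1007.53
(Excluded from the current account — financial account: increase in resident deposits held at foreign banks 330.95, foreign purchases of equities on the domestic stock exchange 926.23, acquisition of a foreign subsidiary by a resident firm (outward FDI) 1220.04, sale of domestic government bonds to non-residents 1152.42.)

1007.53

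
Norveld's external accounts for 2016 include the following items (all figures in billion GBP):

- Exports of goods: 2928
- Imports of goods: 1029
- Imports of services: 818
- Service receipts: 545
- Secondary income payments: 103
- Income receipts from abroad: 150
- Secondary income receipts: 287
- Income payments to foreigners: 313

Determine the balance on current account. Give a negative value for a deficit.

Goods balance = 2928 - 1029 = 1899
Services balance = 545 - 818 = -273
Trade balance (goods + services) = 1899 + (-273) = 1626
Net primary income = 150 - 313 = -163
Net secondary income = 287 - 103 = 184
Current account = 1626 + (-163) + 184 = 1647

1647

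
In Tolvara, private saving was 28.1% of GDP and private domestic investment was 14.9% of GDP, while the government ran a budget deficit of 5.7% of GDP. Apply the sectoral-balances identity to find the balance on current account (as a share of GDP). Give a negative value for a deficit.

By the sectoral-balances identity, CA = (S_private - I) + (T - G).
Private balance = 28.1 - 14.9 = 13.2
Government balance (T - G) = -5.7
CA = 13.2 + (-5.7) = 7.5

7.5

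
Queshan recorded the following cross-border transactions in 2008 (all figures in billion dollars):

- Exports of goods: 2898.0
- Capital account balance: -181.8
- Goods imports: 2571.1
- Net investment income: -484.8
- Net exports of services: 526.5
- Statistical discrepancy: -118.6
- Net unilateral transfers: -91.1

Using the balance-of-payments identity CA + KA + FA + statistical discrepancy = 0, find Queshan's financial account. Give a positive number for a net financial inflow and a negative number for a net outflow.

Goods balance = 2898.0 - 2571.1 = 326.9
Services balance = 526.5
Trade balance (goods + services) = 326.9 + 526.5 = 853.4
Net primary income = -484.8
Net secondary income = -91.1
Current account = 853.4 + (-484.8) + (-91.1) = 277.5
Financial account = -(277.5 + (-181.8) + (-118.6)) = 22.9

22.9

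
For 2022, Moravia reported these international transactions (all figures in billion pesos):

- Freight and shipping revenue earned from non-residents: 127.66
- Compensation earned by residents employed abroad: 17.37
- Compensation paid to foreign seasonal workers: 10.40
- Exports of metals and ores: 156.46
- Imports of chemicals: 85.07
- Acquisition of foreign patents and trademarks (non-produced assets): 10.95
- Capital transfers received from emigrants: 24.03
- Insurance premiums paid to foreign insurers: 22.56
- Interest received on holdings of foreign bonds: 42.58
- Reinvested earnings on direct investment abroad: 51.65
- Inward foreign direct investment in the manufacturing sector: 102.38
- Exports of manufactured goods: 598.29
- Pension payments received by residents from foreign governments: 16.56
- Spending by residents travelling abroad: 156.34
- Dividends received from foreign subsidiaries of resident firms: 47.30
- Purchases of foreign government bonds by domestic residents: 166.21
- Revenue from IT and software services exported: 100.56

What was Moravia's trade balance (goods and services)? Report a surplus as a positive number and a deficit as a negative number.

Goods: 598.29 - 85.07 + 156.46 = 669.68
Services: -156.34 + 127.66 - 22.56 + 100.56 = 49.32
Trade balance = 669.68 + 49.32 = 719.00
(Excluded from the trade balance — primary income: compensation earned by residents employed abroad 17.37, compensation paid to foreign seasonal workers 10.40, interest received on holdings of foreign bonds 42.58, reinvested earnings on direct investment abroad 51.65, dividends received from foreign subsidiaries of resident firms 47.30; capital account: acquisition of foreign patents and trademarks (non-produced assets) 10.95, capital transfers received from emigrants 24.03; financial account: inward foreign direct investment in the manufacturing sector 102.38, purchases of foreign government bonds by domestic residents 166.21; secondary income: pension payments received by residents from foreign governments 16.56.)

719.00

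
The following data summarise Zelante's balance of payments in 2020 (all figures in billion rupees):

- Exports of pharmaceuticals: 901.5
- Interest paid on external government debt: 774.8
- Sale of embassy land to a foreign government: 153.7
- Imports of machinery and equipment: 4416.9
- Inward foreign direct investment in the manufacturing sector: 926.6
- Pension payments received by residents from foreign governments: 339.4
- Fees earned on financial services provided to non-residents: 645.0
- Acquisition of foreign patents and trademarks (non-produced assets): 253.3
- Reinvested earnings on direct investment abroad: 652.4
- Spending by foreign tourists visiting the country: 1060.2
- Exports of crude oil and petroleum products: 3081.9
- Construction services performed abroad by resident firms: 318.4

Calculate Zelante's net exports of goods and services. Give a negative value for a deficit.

1590.1

Goods: 901.5 + 3081.9 - 4416.9 = -433.5
Services: 318.4 + 1060.2 + 645.0 = 2023.6
Trade balance = -433.5 + 2023.6 = 1590.1
(Excluded from the trade balance — primary income: interest paid on external government debt 774.8, reinvested earnings on direct investment abroad 652.4; capital account: sale of embassy land to a foreign government 153.7, acquisition of foreign patents and trademarks (non-produced assets) 253.3; financial account: inward foreign direct investment in the manufacturing sector 926.6; secondary income: pension payments received by residents from foreign governments 339.4.)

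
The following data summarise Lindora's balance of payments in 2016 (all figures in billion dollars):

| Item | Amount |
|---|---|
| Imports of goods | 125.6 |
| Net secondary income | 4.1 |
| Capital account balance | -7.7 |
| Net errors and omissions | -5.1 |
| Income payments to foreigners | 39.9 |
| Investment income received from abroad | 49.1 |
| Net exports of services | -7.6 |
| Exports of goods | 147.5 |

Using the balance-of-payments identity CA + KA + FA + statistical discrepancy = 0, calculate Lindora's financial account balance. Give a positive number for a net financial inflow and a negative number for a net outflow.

-14.8

Goods balance = 147.5 - 125.6 = 21.9
Services balance = -7.6
Trade balance (goods + services) = 21.9 + (-7.6) = 14.3
Net primary income = 49.1 - 39.9 = 9.2
Net secondary income = 4.1
Current account = 14.3 + 9.2 + 4.1 = 27.6
Financial account = -(27.6 + (-7.7) + (-5.1)) = -14.8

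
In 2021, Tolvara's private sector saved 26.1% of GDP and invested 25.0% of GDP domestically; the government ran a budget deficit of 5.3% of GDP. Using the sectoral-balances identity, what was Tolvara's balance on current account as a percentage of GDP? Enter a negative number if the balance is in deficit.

-4.2

By the sectoral-balances identity, CA = (S_private - I) + (T - G).
Private balance = 26.1 - 25.0 = 1.1
Government balance (T - G) = -5.3
CA = 1.1 + (-5.3) = -4.2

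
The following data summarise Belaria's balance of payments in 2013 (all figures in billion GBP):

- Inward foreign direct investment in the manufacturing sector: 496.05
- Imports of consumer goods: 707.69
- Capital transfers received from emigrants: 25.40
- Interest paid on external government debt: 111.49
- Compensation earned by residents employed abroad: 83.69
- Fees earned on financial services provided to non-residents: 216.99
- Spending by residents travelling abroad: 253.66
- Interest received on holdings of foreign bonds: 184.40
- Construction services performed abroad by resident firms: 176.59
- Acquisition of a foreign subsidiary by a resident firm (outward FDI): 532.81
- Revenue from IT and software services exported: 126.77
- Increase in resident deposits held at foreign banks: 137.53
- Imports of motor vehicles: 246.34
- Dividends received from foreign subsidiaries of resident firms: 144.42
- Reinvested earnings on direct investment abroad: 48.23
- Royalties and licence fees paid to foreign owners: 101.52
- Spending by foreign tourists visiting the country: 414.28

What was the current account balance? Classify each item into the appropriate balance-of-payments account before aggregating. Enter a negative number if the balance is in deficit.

-25.33

Goods: -246.34 - 707.69 = -954.03
Services: 126.77 + 414.28 - 101.52 + 216.99 - 253.66 + 176.59 = 579.45
Primary income: 83.69 - 111.49 + 48.23 + 184.40 + 144.42 = 349.25
Current account = (-954.03) + 579.45 + 349.25 = -25.33
(Excluded from the current account — financial account: inward foreign direct investment in the manufacturing sector 496.05, acquisition of a foreign subsidiary by a resident firm (outward FDI) 532.81, increase in resident deposits held at foreign banks 137.53; capital account: capital transfers received from emigrants 25.40.)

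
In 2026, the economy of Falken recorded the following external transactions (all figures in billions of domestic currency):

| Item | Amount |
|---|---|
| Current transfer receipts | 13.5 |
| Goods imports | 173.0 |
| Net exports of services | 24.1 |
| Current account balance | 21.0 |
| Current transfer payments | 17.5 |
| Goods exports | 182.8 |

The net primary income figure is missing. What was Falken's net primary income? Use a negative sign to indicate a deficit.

-8.9

Current account = goods balance + services balance + net primary income + net secondary income
Sum of the known components = 29.9
Net primary income = CA - (known components) = 21.0 - 29.9 = -8.9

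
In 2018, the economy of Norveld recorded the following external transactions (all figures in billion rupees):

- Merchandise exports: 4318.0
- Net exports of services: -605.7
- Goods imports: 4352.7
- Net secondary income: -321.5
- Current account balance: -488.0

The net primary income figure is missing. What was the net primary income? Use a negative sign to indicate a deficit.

Current account = goods balance + services balance + net primary income + net secondary income
Sum of the known components = -961.9
Net primary income = CA - (known components) = -488.0 - (-961.9) = 473.9

473.9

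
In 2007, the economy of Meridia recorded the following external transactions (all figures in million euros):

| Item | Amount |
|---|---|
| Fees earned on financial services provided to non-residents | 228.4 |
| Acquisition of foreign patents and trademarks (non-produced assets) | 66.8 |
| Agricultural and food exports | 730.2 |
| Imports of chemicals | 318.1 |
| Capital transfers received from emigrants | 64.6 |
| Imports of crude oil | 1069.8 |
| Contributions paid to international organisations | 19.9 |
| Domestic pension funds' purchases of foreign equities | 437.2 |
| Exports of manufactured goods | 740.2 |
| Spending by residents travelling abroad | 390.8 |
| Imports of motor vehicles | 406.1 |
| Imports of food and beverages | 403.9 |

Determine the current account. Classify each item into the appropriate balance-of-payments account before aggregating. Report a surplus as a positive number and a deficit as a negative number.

Goods: 740.2 - 318.1 + 730.2 - 403.9 - 406.1 - 1069.8 = -727.5
Services: 228.4 - 390.8 = -162.4
Secondary income: -19.9
Current account = (-727.5) + (-162.4) + (-19.9) = -909.8
(Excluded from the current account — capital account: acquisition of foreign patents and trademarks (non-produced assets) 66.8, capital transfers received from emigrants 64.6; financial account: domestic pension funds' purchases of foreign equities 437.2.)

-909.8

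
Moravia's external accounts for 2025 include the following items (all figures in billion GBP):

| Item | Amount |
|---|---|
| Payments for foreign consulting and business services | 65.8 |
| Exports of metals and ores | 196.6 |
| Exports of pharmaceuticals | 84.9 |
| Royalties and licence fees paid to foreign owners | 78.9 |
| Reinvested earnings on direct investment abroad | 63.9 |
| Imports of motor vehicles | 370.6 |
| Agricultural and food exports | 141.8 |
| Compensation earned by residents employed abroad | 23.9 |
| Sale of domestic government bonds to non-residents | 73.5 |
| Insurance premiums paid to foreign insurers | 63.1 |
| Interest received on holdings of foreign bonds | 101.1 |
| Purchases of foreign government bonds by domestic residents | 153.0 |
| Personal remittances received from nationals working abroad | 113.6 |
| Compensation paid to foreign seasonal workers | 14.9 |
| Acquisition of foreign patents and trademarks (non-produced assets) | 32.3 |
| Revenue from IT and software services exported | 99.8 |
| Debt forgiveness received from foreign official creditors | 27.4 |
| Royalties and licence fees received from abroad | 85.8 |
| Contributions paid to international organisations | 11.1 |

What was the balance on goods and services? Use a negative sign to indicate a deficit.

30.5

Goods: -370.6 + 196.6 + 141.8 + 84.9 = 52.7
Services: -63.1 - 65.8 + 99.8 - 78.9 + 85.8 = -22.2
Trade balance = 52.7 + (-22.2) = 30.5
(Excluded from the trade balance — primary income: reinvested earnings on direct investment abroad 63.9, compensation earned by residents employed abroad 23.9, interest received on holdings of foreign bonds 101.1, compensation paid to foreign seasonal workers 14.9; financial account: sale of domestic government bonds to non-residents 73.5, purchases of foreign government bonds by domestic residents 153.0; secondary income: personal remittances received from nationals working abroad 113.6, contributions paid to international organisations 11.1; capital account: acquisition of foreign patents and trademarks (non-produced assets) 32.3, debt forgiveness received from foreign official creditors 27.4.)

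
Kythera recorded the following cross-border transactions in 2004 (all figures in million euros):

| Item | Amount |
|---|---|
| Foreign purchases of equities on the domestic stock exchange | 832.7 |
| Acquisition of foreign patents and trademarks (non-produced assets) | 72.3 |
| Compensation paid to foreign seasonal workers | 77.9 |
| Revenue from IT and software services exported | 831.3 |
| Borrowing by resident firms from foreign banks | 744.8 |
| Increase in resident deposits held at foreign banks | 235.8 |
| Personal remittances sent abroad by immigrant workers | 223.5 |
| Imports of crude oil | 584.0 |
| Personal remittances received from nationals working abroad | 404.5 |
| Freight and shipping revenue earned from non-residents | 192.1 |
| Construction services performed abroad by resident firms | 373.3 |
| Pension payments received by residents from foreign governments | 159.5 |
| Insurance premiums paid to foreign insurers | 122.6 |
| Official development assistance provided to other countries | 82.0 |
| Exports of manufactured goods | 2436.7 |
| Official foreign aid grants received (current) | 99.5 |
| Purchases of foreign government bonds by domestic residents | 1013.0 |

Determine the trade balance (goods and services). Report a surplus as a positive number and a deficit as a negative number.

Goods: -584.0 + 2436.7 = 1852.7
Services: 192.1 + 831.3 - 122.6 + 373.3 = 1274.1
Trade balance = 1852.7 + 1274.1 = 3126.8
(Excluded from the trade balance — financial account: foreign purchases of equities on the domestic stock exchange 832.7, borrowing by resident firms from foreign banks 744.8, increase in resident deposits held at foreign banks 235.8, purchases of foreign government bonds by domestic residents 1013.0; capital account: acquisition of foreign patents and trademarks (non-produced assets) 72.3; primary income: compensation paid to foreign seasonal workers 77.9; secondary income: personal remittances sent abroad by immigrant workers 223.5, personal remittances received from nationals working abroad 404.5, pension payments received by residents from foreign governments 159.5, official development assistance provided to other countries 82.0, official foreign aid grants received (current) 99.5.)

3126.8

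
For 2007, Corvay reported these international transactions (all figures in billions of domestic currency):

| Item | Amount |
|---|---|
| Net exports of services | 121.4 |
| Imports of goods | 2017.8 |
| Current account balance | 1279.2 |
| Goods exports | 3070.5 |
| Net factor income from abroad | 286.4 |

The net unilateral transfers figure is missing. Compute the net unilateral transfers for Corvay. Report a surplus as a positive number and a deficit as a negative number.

Current account = goods balance + services balance + net primary income + net secondary income
Sum of the known components = 1460.5
Net unilateral transfers = CA - (known components) = 1279.2 - 1460.5 = -181.3

-181.3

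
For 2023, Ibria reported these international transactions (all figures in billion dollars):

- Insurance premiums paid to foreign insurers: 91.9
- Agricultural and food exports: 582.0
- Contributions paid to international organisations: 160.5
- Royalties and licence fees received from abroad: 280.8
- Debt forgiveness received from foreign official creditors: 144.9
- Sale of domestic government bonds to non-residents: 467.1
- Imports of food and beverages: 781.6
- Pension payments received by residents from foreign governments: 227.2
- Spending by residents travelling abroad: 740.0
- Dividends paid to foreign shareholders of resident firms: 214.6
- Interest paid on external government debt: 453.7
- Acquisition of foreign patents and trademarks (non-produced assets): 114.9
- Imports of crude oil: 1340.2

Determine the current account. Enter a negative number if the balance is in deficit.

-2692.5

Goods: -1340.2 + 582.0 - 781.6 = -1539.8
Services: -91.9 + 280.8 - 740.0 = -551.1
Primary income: -214.6 - 453.7 = -668.3
Secondary income: -160.5 + 227.2 = 66.7
Current account = (-1539.8) + (-551.1) + (-668.3) + 66.7 = -2692.5
(Excluded from the current account — capital account: debt forgiveness received from foreign official creditors 144.9, acquisition of foreign patents and trademarks (non-produced assets) 114.9; financial account: sale of domestic government bonds to non-residents 467.1.)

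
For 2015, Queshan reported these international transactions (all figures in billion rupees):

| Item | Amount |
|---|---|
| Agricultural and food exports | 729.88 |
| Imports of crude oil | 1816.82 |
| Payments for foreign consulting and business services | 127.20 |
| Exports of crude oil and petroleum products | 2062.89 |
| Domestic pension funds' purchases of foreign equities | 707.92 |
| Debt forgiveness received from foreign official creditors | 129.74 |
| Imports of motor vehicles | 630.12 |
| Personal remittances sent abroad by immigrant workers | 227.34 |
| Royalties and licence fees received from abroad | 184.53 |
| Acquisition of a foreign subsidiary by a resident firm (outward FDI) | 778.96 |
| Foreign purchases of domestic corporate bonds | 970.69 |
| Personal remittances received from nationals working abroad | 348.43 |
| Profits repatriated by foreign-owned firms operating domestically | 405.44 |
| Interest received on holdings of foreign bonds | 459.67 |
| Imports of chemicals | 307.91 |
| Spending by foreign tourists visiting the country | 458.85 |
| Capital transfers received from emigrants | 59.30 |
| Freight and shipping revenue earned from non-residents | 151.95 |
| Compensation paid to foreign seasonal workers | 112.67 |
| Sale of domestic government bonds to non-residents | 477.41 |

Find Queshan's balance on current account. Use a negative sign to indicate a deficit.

Goods: -630.12 - 1816.82 + 729.88 + 2062.89 - 307.91 = 37.92
Services: -127.20 + 458.85 + 151.95 + 184.53 = 668.13
Primary income: -112.67 + 459.67 - 405.44 = -58.44
Secondary income: -227.34 + 348.43 = 121.09
Current account = 37.92 + 668.13 + (-58.44) + 121.09 = 768.70
(Excluded from the current account — financial account: domestic pension funds' purchases of foreign equities 707.92, acquisition of a foreign subsidiary by a resident firm (outward FDI) 778.96, foreign purchases of domestic corporate bonds 970.69, sale of domestic government bonds to non-residents 477.41; capital account: debt forgiveness received from foreign official creditors 129.74, capital transfers received from emigrants 59.30.)

768.70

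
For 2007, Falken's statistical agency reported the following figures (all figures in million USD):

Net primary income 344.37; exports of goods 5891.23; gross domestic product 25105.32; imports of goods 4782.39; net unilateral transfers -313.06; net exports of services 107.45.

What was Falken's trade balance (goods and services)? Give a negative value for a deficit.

1216.29

Goods balance = 5891.23 - 4782.39 = 1108.84
Services balance = 107.45
Trade balance (goods + services) = 1108.84 + 107.45 = 1216.29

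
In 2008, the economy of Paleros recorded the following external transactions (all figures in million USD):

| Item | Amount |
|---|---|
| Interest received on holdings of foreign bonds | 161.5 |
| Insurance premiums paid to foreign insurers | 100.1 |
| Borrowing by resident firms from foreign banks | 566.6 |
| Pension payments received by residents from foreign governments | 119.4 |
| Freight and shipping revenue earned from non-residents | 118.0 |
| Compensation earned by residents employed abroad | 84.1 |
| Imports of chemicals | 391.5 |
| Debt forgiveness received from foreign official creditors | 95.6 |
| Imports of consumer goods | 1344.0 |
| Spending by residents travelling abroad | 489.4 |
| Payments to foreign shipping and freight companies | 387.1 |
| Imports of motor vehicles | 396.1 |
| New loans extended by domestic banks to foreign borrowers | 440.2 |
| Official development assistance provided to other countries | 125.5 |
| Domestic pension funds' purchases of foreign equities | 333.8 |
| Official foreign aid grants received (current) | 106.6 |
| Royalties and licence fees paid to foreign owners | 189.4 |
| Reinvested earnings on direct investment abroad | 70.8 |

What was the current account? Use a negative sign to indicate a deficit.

-2762.7

Goods: -396.1 - 391.5 - 1344.0 = -2131.6
Services: -100.1 - 489.4 + 118.0 - 387.1 - 189.4 = -1048.0
Primary income: 70.8 + 84.1 + 161.5 = 316.4
Secondary income: 106.6 + 119.4 - 125.5 = 100.5
Current account = (-2131.6) + (-1048.0) + 316.4 + 100.5 = -2762.7
(Excluded from the current account — financial account: borrowing by resident firms from foreign banks 566.6, new loans extended by domestic banks to foreign borrowers 440.2, domestic pension funds' purchases of foreign equities 333.8; capital account: debt forgiveness received from foreign official creditors 95.6.)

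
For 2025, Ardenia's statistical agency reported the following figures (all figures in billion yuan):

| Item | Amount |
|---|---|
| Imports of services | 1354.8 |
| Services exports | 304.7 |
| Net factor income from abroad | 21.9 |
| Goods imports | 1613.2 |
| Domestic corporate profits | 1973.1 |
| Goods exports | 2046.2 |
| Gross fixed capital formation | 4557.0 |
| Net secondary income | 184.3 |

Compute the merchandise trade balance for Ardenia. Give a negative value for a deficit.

433.0

Goods balance = 2046.2 - 1613.2 = 433.0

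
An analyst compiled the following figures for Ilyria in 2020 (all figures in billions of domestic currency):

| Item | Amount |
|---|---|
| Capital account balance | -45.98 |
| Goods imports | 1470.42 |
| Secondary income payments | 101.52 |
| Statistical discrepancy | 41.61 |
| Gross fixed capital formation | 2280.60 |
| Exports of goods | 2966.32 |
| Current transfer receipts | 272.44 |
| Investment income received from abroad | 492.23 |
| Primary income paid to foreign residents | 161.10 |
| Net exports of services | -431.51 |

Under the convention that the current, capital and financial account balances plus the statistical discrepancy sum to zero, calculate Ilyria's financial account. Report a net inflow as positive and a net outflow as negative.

Goods balance = 2966.32 - 1470.42 = 1495.90
Services balance = -431.51
Trade balance (goods + services) = 1495.90 + (-431.51) = 1064.39
Net primary income = 492.23 - 161.10 = 331.13
Net secondary income = 272.44 - 101.52 = 170.92
Current account = 1064.39 + 331.13 + 170.92 = 1566.44
Financial account = -(1566.44 + (-45.98) + 41.61) = -1562.07

-1562.07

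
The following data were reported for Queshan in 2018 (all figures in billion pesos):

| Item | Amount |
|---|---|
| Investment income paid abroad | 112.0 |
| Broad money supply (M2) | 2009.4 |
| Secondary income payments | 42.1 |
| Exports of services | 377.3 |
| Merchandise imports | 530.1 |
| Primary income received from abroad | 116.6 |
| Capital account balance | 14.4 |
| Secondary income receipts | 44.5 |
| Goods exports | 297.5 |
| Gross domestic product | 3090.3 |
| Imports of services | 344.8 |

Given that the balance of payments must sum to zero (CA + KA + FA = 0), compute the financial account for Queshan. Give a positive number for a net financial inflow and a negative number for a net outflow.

Goods balance = 297.5 - 530.1 = -232.6
Services balance = 377.3 - 344.8 = 32.5
Trade balance (goods + services) = -232.6 + 32.5 = -200.1
Net primary income = 116.6 - 112.0 = 4.6
Net secondary income = 44.5 - 42.1 = 2.4
Current account = -200.1 + 4.6 + 2.4 = -193.1
Financial account = -(-193.1 + 14.4) = 178.7

178.7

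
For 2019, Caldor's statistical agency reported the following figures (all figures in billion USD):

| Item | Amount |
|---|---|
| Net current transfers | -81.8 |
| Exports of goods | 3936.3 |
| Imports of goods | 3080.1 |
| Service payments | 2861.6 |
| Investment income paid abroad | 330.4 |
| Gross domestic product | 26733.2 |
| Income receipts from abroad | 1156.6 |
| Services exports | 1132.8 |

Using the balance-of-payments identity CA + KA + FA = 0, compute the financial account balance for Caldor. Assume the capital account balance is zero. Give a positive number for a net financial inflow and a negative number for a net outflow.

128.2

Goods balance = 3936.3 - 3080.1 = 856.2
Services balance = 1132.8 - 2861.6 = -1728.8
Trade balance (goods + services) = 856.2 + (-1728.8) = -872.6
Net primary income = 1156.6 - 330.4 = 826.2
Net secondary income = -81.8
Current account = -872.6 + 826.2 + (-81.8) = -128.2
Financial account = -(-128.2) = 128.2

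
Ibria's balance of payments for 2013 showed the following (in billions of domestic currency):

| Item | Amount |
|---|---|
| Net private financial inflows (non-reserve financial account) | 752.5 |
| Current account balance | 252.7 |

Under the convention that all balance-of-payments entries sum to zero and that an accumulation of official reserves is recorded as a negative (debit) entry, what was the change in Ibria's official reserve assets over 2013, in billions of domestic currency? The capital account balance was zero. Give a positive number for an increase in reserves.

1005.2

Official reserve transactions balance = -(252.7 + 752.5) = -1005.2
An accumulation of reserves is recorded as a debit (negative entry), so the change in the stock of reserves is the negative of that balance.
Change in official reserves = -(-1005.2) = 1005.2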